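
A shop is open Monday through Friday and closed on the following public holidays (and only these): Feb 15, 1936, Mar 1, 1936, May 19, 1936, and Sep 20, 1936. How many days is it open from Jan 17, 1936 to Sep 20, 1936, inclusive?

175 working days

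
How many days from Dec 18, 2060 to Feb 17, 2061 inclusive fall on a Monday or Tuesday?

18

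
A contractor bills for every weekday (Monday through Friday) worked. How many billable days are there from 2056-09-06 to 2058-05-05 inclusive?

2056-09-06 is a Wednesday.
The range spans 607 days (inclusive of both endpoints).
607 = 7 × 86 + 5, so there are 86 full weeks plus 5 extra days.
Each full week contributes 5 weekdays (Mon–Fri): 86 × 5 = 430.
The 5 extra days are Wednesday, Thursday, Friday, Saturday, Sunday — 3 of them qualify.
Total: 430 + 3 = 433.

433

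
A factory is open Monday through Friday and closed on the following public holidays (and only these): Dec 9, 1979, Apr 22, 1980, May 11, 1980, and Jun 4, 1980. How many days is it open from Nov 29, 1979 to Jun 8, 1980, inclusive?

135

Nov 29, 1979 is a Thursday.
That's 193 days from start to end, counting both.
193 = 7 × 27 + 4, so there are 27 full weeks plus 4 extra days.
Each full week contributes 5 weekdays (Mon–Fri): 27 × 5 = 135.
The 4 extra days are Thu, Fri, Sat, Sun — 2 of them qualify.
Total: 135 + 2 = 137.
Holidays: Dec 9, 1979 (Sun); Apr 22, 1980 (Tue); May 11, 1980 (Sun); Jun 4, 1980 (Wed).
2 of the 4 holidays fall on weekdays; the rest are weekends and were already excluded.
Business days: 137 − 2 = 135.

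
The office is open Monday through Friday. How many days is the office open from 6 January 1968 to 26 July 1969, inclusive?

6 January 1968 is a Saturday.
The range spans 568 days (inclusive of both endpoints).
568 = 7 × 81 + 1, so there are 81 full weeks plus 1 extra day.
Each full week contributes 5 weekdays (Mon–Fri): 81 × 5 = 405.
The 1 extra day is Sat — none qualify.
Total: 405 + 0 = 405.

405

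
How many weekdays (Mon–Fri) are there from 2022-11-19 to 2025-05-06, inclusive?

642

2022-11-19 is a Saturday.
From 2022-11-19 to 2025-05-06 is 900 days inclusive.
900 = 7 × 128 + 4, so there are 128 full weeks plus 4 extra days.
Each full week contributes 5 weekdays (Mon–Fri): 128 × 5 = 640.
The 4 extra days are Saturday, Sunday, Monday, Tuesday — 2 of them qualify.
Total: 640 + 2 = 642.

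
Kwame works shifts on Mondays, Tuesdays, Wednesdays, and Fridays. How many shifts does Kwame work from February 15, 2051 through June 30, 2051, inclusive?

78

February 15, 2051 is a Wednesday.
That's 136 days from start to end, counting both.
136 = 7 × 19 + 3, so there are 19 full weeks plus 3 extra days.
Each full week contributes 4 days from the set (Mon, Tue, Wed, Fri): 19 × 4 = 76.
The 3 extra days are Wed, Thu, Fri — 2 of them qualify.
Total: 76 + 2 = 78.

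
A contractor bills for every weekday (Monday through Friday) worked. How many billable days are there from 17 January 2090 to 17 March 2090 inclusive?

17 January 2090 is a Tuesday.
From 17 January 2090 to 17 March 2090 is 60 days inclusive.
60 = 7 × 8 + 4, so there are 8 full weeks plus 4 extra days.
Each full week contributes 5 weekdays (Mon–Fri): 8 × 5 = 40.
The 4 extra days are Tue, Wed, Thu, Fri — 4 of them qualify.
Total: 40 + 4 = 44.

44 weekdays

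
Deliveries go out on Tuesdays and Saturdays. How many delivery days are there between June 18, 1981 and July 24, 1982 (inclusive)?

June 18, 1981 is a Thursday.
The range spans 402 days (inclusive of both endpoints).
402 = 7 × 57 + 3, so there are 57 full weeks plus 3 extra days.
Each full week contributes 2 days from the set (Tue, Sat): 57 × 2 = 114.
The 3 extra days are Thursday, Friday, Saturday — 1 of them qualifies.
Total: 114 + 1 = 115.

115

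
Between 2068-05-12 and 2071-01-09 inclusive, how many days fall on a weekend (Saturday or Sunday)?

278

2068-05-12 is a Saturday.
The range spans 973 days (inclusive of both endpoints).
973 = 7 × 139, so the span is exactly 139 full weeks.
Each full week contributes 2 weekend days (Sat, Sun): 139 × 2 = 278.
Total: 278.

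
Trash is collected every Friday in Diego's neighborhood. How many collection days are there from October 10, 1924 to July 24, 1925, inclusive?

42

October 10, 1924 is a Friday.
From October 10, 1924 to July 24, 1925 is 288 days inclusive.
288 = 7 × 41 + 1, so there are 41 full weeks plus 1 extra day.
Each full week contributes one Friday: 41 so far.
The 1 extra day is Fri — 1 of them qualifies.
Total: 41 + 1 = 42.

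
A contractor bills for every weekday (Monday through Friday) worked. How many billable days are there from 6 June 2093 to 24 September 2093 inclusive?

6 June 2093 is a Saturday.
That's 111 days from start to end, counting both.
111 = 7 × 15 + 6, so there are 15 full weeks plus 6 extra days.
Each full week contributes 5 weekdays (Mon–Fri): 15 × 5 = 75.
The 6 extra days are Saturday, Sunday, Monday, Tuesday, Wednesday, Thursday — 4 of them qualify.
Total: 75 + 4 = 79.

79 weekdays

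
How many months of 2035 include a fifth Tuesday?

4

A month has five Tuesdays exactly when Tuesday falls within its first (length − 28) days.
Jan: 31 days, starts Mon → 5 of Mon, Tue, Wed ✓
Feb: 28 days, starts Thu → 5 of (none)
Mar: 31 days, starts Thu → 5 of Thu, Fri, Sat
Apr: 30 days, starts Sun → 5 of Sun, Mon
May: 31 days, starts Tue → 5 of Tue, Wed, Thu ✓
Jun: 30 days, starts Fri → 5 of Fri, Sat
Jul: 31 days, starts Sun → 5 of Sun, Mon, Tue ✓
Aug: 31 days, starts Wed → 5 of Wed, Thu, Fri
Sep: 30 days, starts Sat → 5 of Sat, Sun
Oct: 31 days, starts Mon → 5 of Mon, Tue, Wed ✓
Nov: 30 days, starts Thu → 5 of Thu, Fri
Dec: 31 days, starts Sat → 5 of Sat, Sun, Mon
Months with five Tuesdays: Jan, May, Jul, Oct.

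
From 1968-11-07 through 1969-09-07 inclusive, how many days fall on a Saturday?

1968-11-07 is a Thursday.
From 1968-11-07 to 1969-09-07 is 305 days inclusive.
305 = 7 × 43 + 4, so there are 43 full weeks plus 4 extra days.
Each full week contributes one Saturday: 43 so far.
The 4 extra days are Thu, Fri, Sat, Sun — 1 of them qualifies.
Total: 43 + 1 = 44.

44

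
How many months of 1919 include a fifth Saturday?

4

A month has five Saturdays exactly when Saturday falls within its first (length − 28) days.
Jan: 31 days, starts Wed → 5 of Wed, Thu, Fri
Feb: 28 days, starts Sat → 5 of (none)
Mar: 31 days, starts Sat → 5 of Sat, Sun, Mon ✓
Apr: 30 days, starts Tue → 5 of Tue, Wed
May: 31 days, starts Thu → 5 of Thu, Fri, Sat ✓
Jun: 30 days, starts Sun → 5 of Sun, Mon
Jul: 31 days, starts Tue → 5 of Tue, Wed, Thu
Aug: 31 days, starts Fri → 5 of Fri, Sat, Sun ✓
Sep: 30 days, starts Mon → 5 of Mon, Tue
Oct: 31 days, starts Wed → 5 of Wed, Thu, Fri
Nov: 30 days, starts Sat → 5 of Sat, Sun ✓
Dec: 31 days, starts Mon → 5 of Mon, Tue, Wed
Months with five Saturdays: Mar, May, Aug, Nov.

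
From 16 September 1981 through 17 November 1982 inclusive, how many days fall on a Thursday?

61 Thursdays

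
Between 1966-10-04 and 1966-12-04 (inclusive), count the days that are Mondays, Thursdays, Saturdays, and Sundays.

35

1966-10-04 is a Tuesday.
That's 62 days from start to end, counting both.
62 = 7 × 8 + 6, so there are 8 full weeks plus 6 extra days.
Each full week contributes 4 days from the set (Mon, Thu, Sat, Sun): 8 × 4 = 32.
The 6 extra days are Tue, Wed, Thu, Fri, Sat, Sun — 3 of them qualify.
Total: 32 + 3 = 35.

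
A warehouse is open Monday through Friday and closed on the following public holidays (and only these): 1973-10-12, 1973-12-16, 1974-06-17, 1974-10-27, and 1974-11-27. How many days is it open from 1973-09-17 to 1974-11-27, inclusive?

310 business days

1973-09-17 is a Monday.
The range spans 437 days (inclusive of both endpoints).
437 = 7 × 62 + 3, so there are 62 full weeks plus 3 extra days.
Each full week contributes 5 weekdays (Mon–Fri): 62 × 5 = 310.
The 3 extra days are Mon, Tue, Wed — 3 of them qualify.
Total: 310 + 3 = 313.
Holidays: 1973-10-12 (Fri); 1973-12-16 (Sun); 1974-06-17 (Mon); 1974-10-27 (Sun); 1974-11-27 (Wed).
3 of the 5 holidays fall on weekdays; the rest are weekends and were already excluded.
Business days: 313 − 3 = 310.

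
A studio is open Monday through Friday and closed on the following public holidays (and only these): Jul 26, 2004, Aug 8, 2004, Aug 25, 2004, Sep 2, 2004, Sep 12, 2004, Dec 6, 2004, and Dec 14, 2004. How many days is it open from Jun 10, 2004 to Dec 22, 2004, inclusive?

135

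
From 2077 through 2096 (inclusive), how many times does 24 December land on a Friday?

4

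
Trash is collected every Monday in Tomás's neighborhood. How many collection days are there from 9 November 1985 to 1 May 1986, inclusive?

25

9 November 1985 is a Saturday.
The range spans 174 days (inclusive of both endpoints).
174 = 7 × 24 + 6, so there are 24 full weeks plus 6 extra days.
Each full week contributes one Monday: 24 so far.
The 6 extra days are Saturday, Sunday, Monday, Tuesday, Wednesday, Thursday — 1 of them qualifies.
Total: 24 + 1 = 25.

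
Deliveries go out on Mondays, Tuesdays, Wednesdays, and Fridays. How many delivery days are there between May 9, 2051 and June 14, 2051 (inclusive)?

22

May 9, 2051 is a Tuesday.
From May 9, 2051 to June 14, 2051 is 37 days inclusive.
37 = 7 × 5 + 2, so there are 5 full weeks plus 2 extra days.
Each full week contributes 4 days from the set (Mon, Tue, Wed, Fri): 5 × 4 = 20.
The 2 extra days are Tue, Wed — 2 of them qualify.
Total: 20 + 2 = 22.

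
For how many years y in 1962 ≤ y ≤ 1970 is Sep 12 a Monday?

1

Day of week of September 12 in each year:
1962: Wed, 1963: Thu, 1964: Sat, 1965: Sun, 1966: Mon ✓, 1967: Tue, 1968: Thu, 1969: Fri, 1970: Sat
Mondays: 1966.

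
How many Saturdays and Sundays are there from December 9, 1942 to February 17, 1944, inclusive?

December 9, 1942 is a Wednesday.
From December 9, 1942 to February 17, 1944 is 436 days inclusive.
436 = 7 × 62 + 2, so there are 62 full weeks plus 2 extra days.
Each full week contributes 2 weekend days (Sat, Sun): 62 × 2 = 124.
The 2 extra days are Wed, Thu — none qualify.
Total: 124 + 0 = 124.

124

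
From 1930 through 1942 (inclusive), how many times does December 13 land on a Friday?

2

Day of week of December 13 in each year:
1930: Sat, 1931: Sun, 1932: Tue, 1933: Wed, 1934: Thu, 1935: Fri ✓, 1936: Sun, 1937: Mon, 1938: Tue, 1939: Wed, 1940: Fri ✓, 1941: Sat, 1942: Sun
Fridays: 1935, 1940.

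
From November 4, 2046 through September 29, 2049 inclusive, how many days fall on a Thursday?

151

November 4, 2046 is a Sunday.
That's 1061 days from start to end, counting both.
1061 = 7 × 151 + 4, so there are 151 full weeks plus 4 extra days.
Each full week contributes one Thursday: 151 so far.
The 4 extra days are Sun, Mon, Tue, Wed — none qualify.
Total: 151 + 0 = 151.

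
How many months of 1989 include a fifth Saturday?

4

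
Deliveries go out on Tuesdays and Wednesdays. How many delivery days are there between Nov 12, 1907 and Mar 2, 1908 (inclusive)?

32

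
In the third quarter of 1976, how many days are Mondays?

Jul 1, 1976 is a Thursday.
From Jul 1, 1976 to Sep 30, 1976 is 92 days inclusive.
92 = 7 × 13 + 1, so there are 13 full weeks plus 1 extra day.
Each full week contributes one Monday: 13 so far.
The 1 extra day is Thu — none qualify.
Total: 13 + 0 = 13.

13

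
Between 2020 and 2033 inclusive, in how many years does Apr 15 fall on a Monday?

2

Day of week of April 15 in each year:
2020: Wed, 2021: Thu, 2022: Fri, 2023: Sat, 2024: Mon ✓, 2025: Tue, 2026: Wed, 2027: Thu, 2028: Sat, 2029: Sun, 2030: Mon ✓, 2031: Tue, 2032: Thu, 2033: Fri
Mondays: 2024, 2030.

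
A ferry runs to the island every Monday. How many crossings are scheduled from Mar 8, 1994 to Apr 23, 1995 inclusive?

Mar 8, 1994 is a Tuesday.
From Mar 8, 1994 to Apr 23, 1995 is 412 days inclusive.
412 = 7 × 58 + 6, so there are 58 full weeks plus 6 extra days.
Each full week contributes one Monday: 58 so far.
The 6 extra days are Tue, Wed, Thu, Fri, Sat, Sun — none qualify.
Total: 58 + 0 = 58.

58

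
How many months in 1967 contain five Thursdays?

4

A month has five Thursdays exactly when Thursday falls within its first (length − 28) days.
Jan: 31 days, starts Sun → 5 of Sun, Mon, Tue
Feb: 28 days, starts Wed → 5 of (none)
Mar: 31 days, starts Wed → 5 of Wed, Thu, Fri ✓
Apr: 30 days, starts Sat → 5 of Sat, Sun
May: 31 days, starts Mon → 5 of Mon, Tue, Wed
Jun: 30 days, starts Thu → 5 of Thu, Fri ✓
Jul: 31 days, starts Sat → 5 of Sat, Sun, Mon
Aug: 31 days, starts Tue → 5 of Tue, Wed, Thu ✓
Sep: 30 days, starts Fri → 5 of Fri, Sat
Oct: 31 days, starts Sun → 5 of Sun, Mon, Tue
Nov: 30 days, starts Wed → 5 of Wed, Thu ✓
Dec: 31 days, starts Fri → 5 of Fri, Sat, Sun
Months with five Thursdays: Mar, Jun, Aug, Nov.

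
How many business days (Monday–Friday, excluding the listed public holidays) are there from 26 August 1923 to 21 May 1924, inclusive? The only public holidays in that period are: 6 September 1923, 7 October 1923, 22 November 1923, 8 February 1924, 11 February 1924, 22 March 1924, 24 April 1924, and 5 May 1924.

26 August 1923 is a Sunday.
That's 270 days from start to end, counting both.
270 = 7 × 38 + 4, so there are 38 full weeks plus 4 extra days.
Each full week contributes 5 weekdays (Mon–Fri): 38 × 5 = 190.
The 4 extra days are Sun, Mon, Tue, Wed — 3 of them qualify.
Total: 190 + 3 = 193.
Holidays: 6 September 1923 (Thu); 7 October 1923 (Sun); 22 November 1923 (Thu); 8 February 1924 (Fri); 11 February 1924 (Mon); 22 March 1924 (Sat); 24 April 1924 (Thu); 5 May 1924 (Mon).
6 of the 8 holidays fall on weekdays; the rest are weekends and were already excluded.
Business days: 193 − 6 = 187.

187 business days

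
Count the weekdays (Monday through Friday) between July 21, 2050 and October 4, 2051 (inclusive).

July 21, 2050 is a Thursday.
From July 21, 2050 to October 4, 2051 is 441 days inclusive.
441 = 7 × 63, so the span is exactly 63 full weeks.
Each full week contributes 5 weekdays (Mon–Fri): 63 × 5 = 315.
Total: 315.

315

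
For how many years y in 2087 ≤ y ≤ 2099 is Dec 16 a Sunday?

2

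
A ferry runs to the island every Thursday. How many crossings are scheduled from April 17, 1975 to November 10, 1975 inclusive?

30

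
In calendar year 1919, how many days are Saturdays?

52

1 January 1919 is a Wednesday.
From 1 January 1919 to 31 December 1919 is 365 days inclusive.
365 = 7 × 52 + 1, so there are 52 full weeks plus 1 extra day.
Each full week contributes one Saturday: 52 so far.
The 1 extra day is Wed — none qualify.
Total: 52 + 0 = 52.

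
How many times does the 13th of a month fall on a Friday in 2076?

The 13th falls on a Friday when the month's 13th has weekday Fri.
Jan 13 is Mon; Feb 13 is Thu; Mar 13 is Fri ✓; Apr 13 is Mon; May 13 is Wed; Jun 13 is Sat; Jul 13 is Mon; Aug 13 is Thu; Sep 13 is Sun; Oct 13 is Tue; Nov 13 is Fri ✓; Dec 13 is Sun.
Friday the 13ths: Mar, Nov.

2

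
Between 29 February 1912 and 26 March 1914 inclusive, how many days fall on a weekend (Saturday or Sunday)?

216

29 February 1912 is a Thursday.
From 29 February 1912 to 26 March 1914 is 757 days inclusive.
757 = 7 × 108 + 1, so there are 108 full weeks plus 1 extra day.
Each full week contributes 2 weekend days (Sat, Sun): 108 × 2 = 216.
The 1 extra day is Thursday — none qualify.
Total: 216 + 0 = 216.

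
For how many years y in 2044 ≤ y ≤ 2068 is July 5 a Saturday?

Day of week of July 5 in each year:
2044: Tue, 2045: Wed, 2046: Thu, 2047: Fri, 2048: Sun, 2049: Mon, 2050: Tue, 2051: Wed, 2052: Fri, 2053: Sat ✓, 2054: Sun, 2055: Mon, 2056: Wed, 2057: Thu, 2058: Fri, 2059: Sat ✓, 2060: Mon, 2061: Tue, 2062: Wed, 2063: Thu, 2064: Sat ✓, 2065: Sun, 2066: Mon, 2067: Tue, 2068: Thu
Saturdays: 2053, 2059, 2064.

3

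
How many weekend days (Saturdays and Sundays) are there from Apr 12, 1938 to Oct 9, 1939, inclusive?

Apr 12, 1938 is a Tuesday.
The range spans 546 days (inclusive of both endpoints).
546 = 7 × 78, so the span is exactly 78 full weeks.
Each full week contributes 2 weekend days (Sat, Sun): 78 × 2 = 156.
Total: 156.

156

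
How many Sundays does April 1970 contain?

Apr 1, 1970 is a Wednesday.
That's 30 days from start to end, counting both.
30 = 7 × 4 + 2, so there are 4 full weeks plus 2 extra days.
Each full week contributes one Sunday: 4 so far.
The 2 extra days are Wednesday, Thursday — none qualify.
Total: 4 + 0 = 4.

4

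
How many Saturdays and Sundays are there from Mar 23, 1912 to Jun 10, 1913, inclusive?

128

Mar 23, 1912 is a Saturday.
That's 445 days from start to end, counting both.
445 = 7 × 63 + 4, so there are 63 full weeks plus 4 extra days.
Each full week contributes 2 weekend days (Sat, Sun): 63 × 2 = 126.
The 4 extra days are Sat, Sun, Mon, Tue — 2 of them qualify.
Total: 126 + 2 = 128.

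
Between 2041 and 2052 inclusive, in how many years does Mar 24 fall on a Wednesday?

1

Day of week of March 24 in each year:
2041: Sun, 2042: Mon, 2043: Tue, 2044: Thu, 2045: Fri, 2046: Sat, 2047: Sun, 2048: Tue, 2049: Wed ✓, 2050: Thu, 2051: Fri, 2052: Sun
Wednesdays: 2049.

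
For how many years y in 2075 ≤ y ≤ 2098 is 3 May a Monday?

4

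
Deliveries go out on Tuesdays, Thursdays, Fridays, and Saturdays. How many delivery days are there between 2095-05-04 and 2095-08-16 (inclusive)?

2095-05-04 is a Wednesday.
From 2095-05-04 to 2095-08-16 is 105 days inclusive.
105 = 7 × 15, so the span is exactly 15 full weeks.
Each full week contributes 4 days from the set (Tue, Thu, Fri, Sat): 15 × 4 = 60.

60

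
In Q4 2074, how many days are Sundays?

1 October 2074 is a Monday.
The range spans 92 days (inclusive of both endpoints).
92 = 7 × 13 + 1, so there are 13 full weeks plus 1 extra day.
Each full week contributes one Sunday: 13 so far.
The 1 extra day is Monday — none qualify.
Total: 13 + 0 = 13.

13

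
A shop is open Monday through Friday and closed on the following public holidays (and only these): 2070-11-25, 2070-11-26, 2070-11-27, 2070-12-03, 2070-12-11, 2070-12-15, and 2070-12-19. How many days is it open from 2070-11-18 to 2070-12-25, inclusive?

2070-11-18 is a Tuesday.
That's 38 days from start to end, counting both.
38 = 7 × 5 + 3, so there are 5 full weeks plus 3 extra days.
Each full week contributes 5 weekdays (Mon–Fri): 5 × 5 = 25.
The 3 extra days are Tue, Wed, Thu — 3 of them qualify.
Total: 25 + 3 = 28.
Holidays: 2070-11-25 (Tue); 2070-11-26 (Wed); 2070-11-27 (Thu); 2070-12-03 (Wed); 2070-12-11 (Thu); 2070-12-15 (Mon); 2070-12-19 (Fri).
All 7 holidays fall on weekdays, so subtract 7.
Business days: 28 − 7 = 21.

21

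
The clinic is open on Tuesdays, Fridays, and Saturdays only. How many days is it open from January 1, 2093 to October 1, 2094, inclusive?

January 1, 2093 is a Thursday.
From January 1, 2093 to October 1, 2094 is 639 days inclusive.
639 = 7 × 91 + 2, so there are 91 full weeks plus 2 extra days.
Each full week contributes 3 days from the set (Tue, Fri, Sat): 91 × 3 = 273.
The 2 extra days are Thu, Fri — 1 of them qualifies.
Total: 273 + 1 = 274.

274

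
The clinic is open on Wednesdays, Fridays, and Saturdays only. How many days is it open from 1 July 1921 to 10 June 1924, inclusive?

461

1 July 1921 is a Friday.
From 1 July 1921 to 10 June 1924 is 1076 days inclusive.
1076 = 7 × 153 + 5, so there are 153 full weeks plus 5 extra days.
Each full week contributes 3 days from the set (Wed, Fri, Sat): 153 × 3 = 459.
The 5 extra days are Fri, Sat, Sun, Mon, Tue — 2 of them qualify.
Total: 459 + 2 = 461.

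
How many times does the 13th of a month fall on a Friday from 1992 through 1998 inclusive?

12

Friday-the-13ths by year:
1992: Mar, Nov
1993: Aug
1994: May
1995: Jan, Oct
1996: Sep, Dec
1997: Jun
1998: Feb, Mar, Nov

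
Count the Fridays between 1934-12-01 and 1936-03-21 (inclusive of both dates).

1934-12-01 is a Saturday.
That's 477 days from start to end, counting both.
477 = 7 × 68 + 1, so there are 68 full weeks plus 1 extra day.
Each full week contributes one Friday: 68 so far.
The 1 extra day is Saturday — none qualify.
Total: 68 + 0 = 68.

68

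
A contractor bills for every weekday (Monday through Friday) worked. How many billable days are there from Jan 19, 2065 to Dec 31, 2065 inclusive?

Jan 19, 2065 is a Monday.
From Jan 19, 2065 to Dec 31, 2065 is 347 days inclusive.
347 = 7 × 49 + 4, so there are 49 full weeks plus 4 extra days.
Each full week contributes 5 weekdays (Mon–Fri): 49 × 5 = 245.
The 4 extra days are Mon, Tue, Wed, Thu — 4 of them qualify.
Total: 245 + 4 = 249.

249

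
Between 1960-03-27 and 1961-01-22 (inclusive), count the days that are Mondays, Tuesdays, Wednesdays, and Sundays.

173

1960-03-27 is a Sunday.
From 1960-03-27 to 1961-01-22 is 302 days inclusive.
302 = 7 × 43 + 1, so there are 43 full weeks plus 1 extra day.
Each full week contributes 4 days from the set (Mon, Tue, Wed, Sun): 43 × 4 = 172.
The 1 extra day is Sunday — 1 of them qualifies.
Total: 172 + 1 = 173.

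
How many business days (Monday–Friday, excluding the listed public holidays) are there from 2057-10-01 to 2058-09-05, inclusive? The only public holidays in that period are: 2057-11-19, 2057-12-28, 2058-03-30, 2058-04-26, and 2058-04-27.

2057-10-01 is a Monday.
From 2057-10-01 to 2058-09-05 is 340 days inclusive.
340 = 7 × 48 + 4, so there are 48 full weeks plus 4 extra days.
Each full week contributes 5 weekdays (Mon–Fri): 48 × 5 = 240.
The 4 extra days are Mon, Tue, Wed, Thu — 4 of them qualify.
Total: 240 + 4 = 244.
Holidays: 2057-11-19 (Mon); 2057-12-28 (Fri); 2058-03-30 (Sat); 2058-04-26 (Fri); 2058-04-27 (Sat).
3 of the 5 holidays fall on weekdays; the rest are weekends and were already excluded.
Business days: 244 − 3 = 241.

241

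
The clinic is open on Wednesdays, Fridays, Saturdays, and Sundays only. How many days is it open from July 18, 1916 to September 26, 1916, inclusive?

40

July 18, 1916 is a Tuesday.
The range spans 71 days (inclusive of both endpoints).
71 = 7 × 10 + 1, so there are 10 full weeks plus 1 extra day.
Each full week contributes 4 days from the set (Wed, Fri, Sat, Sun): 10 × 4 = 40.
The 1 extra day is Tue — none qualify.
Total: 40 + 0 = 40.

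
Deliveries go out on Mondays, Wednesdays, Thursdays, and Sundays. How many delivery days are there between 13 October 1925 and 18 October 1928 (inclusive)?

13 October 1925 is a Tuesday.
That's 1102 days from start to end, counting both.
1102 = 7 × 157 + 3, so there are 157 full weeks plus 3 extra days.
Each full week contributes 4 days from the set (Mon, Wed, Thu, Sun): 157 × 4 = 628.
The 3 extra days are Tue, Wed, Thu — 2 of them qualify.
Total: 628 + 2 = 630.

630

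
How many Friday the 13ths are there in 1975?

The 13th falls on a Friday when the month's 13th has weekday Fri.
Jan 13 is Mon; Feb 13 is Thu; Mar 13 is Thu; Apr 13 is Sun; May 13 is Tue; Jun 13 is Fri ✓; Jul 13 is Sun; Aug 13 is Wed; Sep 13 is Sat; Oct 13 is Mon; Nov 13 is Thu; Dec 13 is Sat.
Friday the 13ths: Jun.

1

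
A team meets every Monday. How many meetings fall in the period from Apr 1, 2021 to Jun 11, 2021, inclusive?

10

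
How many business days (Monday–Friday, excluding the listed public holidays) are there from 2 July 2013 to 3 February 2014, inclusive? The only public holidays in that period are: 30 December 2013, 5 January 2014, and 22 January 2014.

153

2 July 2013 is a Tuesday.
From 2 July 2013 to 3 February 2014 is 217 days inclusive.
217 = 7 × 31, so the span is exactly 31 full weeks.
Each full week contributes 5 weekdays (Mon–Fri): 31 × 5 = 155.
Holidays: 30 December 2013 (Mon); 5 January 2014 (Sun); 22 January 2014 (Wed).
2 of the 3 holidays fall on weekdays; the rest are weekends and were already excluded.
Business days: 155 − 2 = 153.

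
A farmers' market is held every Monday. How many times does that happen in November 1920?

5

November 1, 1920 is a Monday.
From November 1, 1920 to November 30, 1920 is 30 days inclusive.
30 = 7 × 4 + 2, so there are 4 full weeks plus 2 extra days.
Each full week contributes one Monday: 4 so far.
The 2 extra days are Monday, Tuesday — 1 of them qualifies.
Total: 4 + 1 = 5.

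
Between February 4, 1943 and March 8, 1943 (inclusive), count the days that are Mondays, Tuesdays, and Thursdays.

14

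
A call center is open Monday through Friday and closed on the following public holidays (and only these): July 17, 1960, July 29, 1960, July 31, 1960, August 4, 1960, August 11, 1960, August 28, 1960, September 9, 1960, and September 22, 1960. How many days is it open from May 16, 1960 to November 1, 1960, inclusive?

117 business days

May 16, 1960 is a Monday.
The range spans 170 days (inclusive of both endpoints).
170 = 7 × 24 + 2, so there are 24 full weeks plus 2 extra days.
Each full week contributes 5 weekdays (Mon–Fri): 24 × 5 = 120.
The 2 extra days are Monday, Tuesday — 2 of them qualify.
Total: 120 + 2 = 122.
Holidays: July 17, 1960 (Sun); July 29, 1960 (Fri); July 31, 1960 (Sun); August 4, 1960 (Thu); August 11, 1960 (Thu); August 28, 1960 (Sun); September 9, 1960 (Fri); September 22, 1960 (Thu).
5 of the 8 holidays fall on weekdays; the rest are weekends and were already excluded.
Business days: 122 − 5 = 117.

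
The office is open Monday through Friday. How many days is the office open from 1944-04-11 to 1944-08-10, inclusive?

1944-04-11 is a Tuesday.
That's 122 days from start to end, counting both.
122 = 7 × 17 + 3, so there are 17 full weeks plus 3 extra days.
Each full week contributes 5 weekdays (Mon–Fri): 17 × 5 = 85.
The 3 extra days are Tuesday, Wednesday, Thursday — 3 of them qualify.
Total: 85 + 3 = 88.

88 weekdays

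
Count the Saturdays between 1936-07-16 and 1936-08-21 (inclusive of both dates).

1936-07-16 is a Thursday.
From 1936-07-16 to 1936-08-21 is 37 days inclusive.
37 = 7 × 5 + 2, so there are 5 full weeks plus 2 extra days.
Each full week contributes one Saturday: 5 so far.
The 2 extra days are Thu, Fri — none qualify.
Total: 5 + 0 = 5.

5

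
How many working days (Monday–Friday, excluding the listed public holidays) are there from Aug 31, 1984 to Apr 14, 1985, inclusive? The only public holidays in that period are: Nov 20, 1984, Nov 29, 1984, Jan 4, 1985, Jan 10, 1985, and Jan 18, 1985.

156

Aug 31, 1984 is a Friday.
From Aug 31, 1984 to Apr 14, 1985 is 227 days inclusive.
227 = 7 × 32 + 3, so there are 32 full weeks plus 3 extra days.
Each full week contributes 5 weekdays (Mon–Fri): 32 × 5 = 160.
The 3 extra days are Fri, Sat, Sun — 1 of them qualifies.
Total: 160 + 1 = 161.
Holidays: Nov 20, 1984 (Tue); Nov 29, 1984 (Thu); Jan 4, 1985 (Fri); Jan 10, 1985 (Thu); Jan 18, 1985 (Fri).
All 5 holidays fall on weekdays, so subtract 5.
Business days: 161 − 5 = 156.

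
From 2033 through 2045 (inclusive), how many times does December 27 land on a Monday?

Day of week of December 27 in each year:
2033: Tue, 2034: Wed, 2035: Thu, 2036: Sat, 2037: Sun, 2038: Mon ✓, 2039: Tue, 2040: Thu, 2041: Fri, 2042: Sat, 2043: Sun, 2044: Tue, 2045: Wed
Mondays: 2038.

1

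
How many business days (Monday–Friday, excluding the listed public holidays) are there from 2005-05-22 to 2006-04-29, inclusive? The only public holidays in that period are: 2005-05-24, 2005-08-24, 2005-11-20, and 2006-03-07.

2005-05-22 is a Sunday.
From 2005-05-22 to 2006-04-29 is 343 days inclusive.
343 = 7 × 49, so the span is exactly 49 full weeks.
Each full week contributes 5 weekdays (Mon–Fri): 49 × 5 = 245.
Total: 245.
Holidays: 2005-05-24 (Tue); 2005-08-24 (Wed); 2005-11-20 (Sun); 2006-03-07 (Tue).
3 of the 4 holidays fall on weekdays; the rest are weekends and were already excluded.
Business days: 245 − 3 = 242.

242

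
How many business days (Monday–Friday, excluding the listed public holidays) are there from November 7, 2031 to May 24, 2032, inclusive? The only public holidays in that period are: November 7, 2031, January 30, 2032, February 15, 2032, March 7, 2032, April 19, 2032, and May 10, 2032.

November 7, 2031 is a Friday.
The range spans 200 days (inclusive of both endpoints).
200 = 7 × 28 + 4, so there are 28 full weeks plus 4 extra days.
Each full week contributes 5 weekdays (Mon–Fri): 28 × 5 = 140.
The 4 extra days are Friday, Saturday, Sunday, Monday — 2 of them qualify.
Total: 140 + 2 = 142.
Holidays: November 7, 2031 (Fri); January 30, 2032 (Fri); February 15, 2032 (Sun); March 7, 2032 (Sun); April 19, 2032 (Mon); May 10, 2032 (Mon).
4 of the 6 holidays fall on weekdays; the rest are weekends and were already excluded.
Business days: 142 − 4 = 138.

138 business days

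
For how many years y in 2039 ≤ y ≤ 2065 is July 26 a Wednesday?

Day of week of July 26 in each year:
2039: Tue, 2040: Thu, 2041: Fri, 2042: Sat, 2043: Sun, 2044: Tue, 2045: Wed ✓, 2046: Thu, 2047: Fri, 2048: Sun, 2049: Mon, 2050: Tue, 2051: Wed ✓, 2052: Fri, 2053: Sat, 2054: Sun, 2055: Mon, 2056: Wed ✓, 2057: Thu, 2058: Fri, 2059: Sat, 2060: Mon, 2061: Tue, 2062: Wed ✓, 2063: Thu, 2064: Sat, 2065: Sun
Wednesdays: 2045, 2051, 2056, 2062.

4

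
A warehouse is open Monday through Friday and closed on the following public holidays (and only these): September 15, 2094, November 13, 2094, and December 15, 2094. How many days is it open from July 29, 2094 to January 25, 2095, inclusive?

127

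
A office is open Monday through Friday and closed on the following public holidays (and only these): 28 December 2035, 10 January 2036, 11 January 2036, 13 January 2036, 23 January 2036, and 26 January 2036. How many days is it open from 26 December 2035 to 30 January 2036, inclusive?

22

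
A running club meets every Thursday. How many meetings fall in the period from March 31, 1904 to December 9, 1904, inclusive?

March 31, 1904 is a Thursday.
The range spans 254 days (inclusive of both endpoints).
254 = 7 × 36 + 2, so there are 36 full weeks plus 2 extra days.
Each full week contributes one Thursday: 36 so far.
The 2 extra days are Thursday, Friday — 1 of them qualifies.
Total: 36 + 1 = 37.

37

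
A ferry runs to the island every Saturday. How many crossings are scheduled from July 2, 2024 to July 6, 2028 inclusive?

209

July 2, 2024 is a Tuesday.
The range spans 1466 days (inclusive of both endpoints).
1466 = 7 × 209 + 3, so there are 209 full weeks plus 3 extra days.
Each full week contributes one Saturday: 209 so far.
The 3 extra days are Tue, Wed, Thu — none qualify.
Total: 209 + 0 = 209.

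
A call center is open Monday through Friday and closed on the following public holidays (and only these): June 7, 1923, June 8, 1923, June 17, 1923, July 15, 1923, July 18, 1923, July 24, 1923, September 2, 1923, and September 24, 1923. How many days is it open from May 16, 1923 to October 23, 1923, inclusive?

May 16, 1923 is a Wednesday.
That's 161 days from start to end, counting both.
161 = 7 × 23, so the span is exactly 23 full weeks.
Each full week contributes 5 weekdays (Mon–Fri): 23 × 5 = 115.
Total: 115.
Holidays: June 7, 1923 (Thu); June 8, 1923 (Fri); June 17, 1923 (Sun); July 15, 1923 (Sun); July 18, 1923 (Wed); July 24, 1923 (Tue); September 2, 1923 (Sun); September 24, 1923 (Mon).
5 of the 8 holidays fall on weekdays; the rest are weekends and were already excluded.
Business days: 115 − 5 = 110.

110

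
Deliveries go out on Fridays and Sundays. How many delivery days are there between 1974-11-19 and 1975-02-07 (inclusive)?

23

1974-11-19 is a Tuesday.
From 1974-11-19 to 1975-02-07 is 81 days inclusive.
81 = 7 × 11 + 4, so there are 11 full weeks plus 4 extra days.
Each full week contributes 2 days from the set (Fri, Sun): 11 × 2 = 22.
The 4 extra days are Tuesday, Wednesday, Thursday, Friday — 1 of them qualifies.
Total: 22 + 1 = 23.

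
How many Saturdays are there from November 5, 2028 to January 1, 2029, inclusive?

November 5, 2028 is a Sunday.
That's 58 days from start to end, counting both.
58 = 7 × 8 + 2, so there are 8 full weeks plus 2 extra days.
Each full week contributes one Saturday: 8 so far.
The 2 extra days are Sun, Mon — none qualify.
Total: 8 + 0 = 8.

8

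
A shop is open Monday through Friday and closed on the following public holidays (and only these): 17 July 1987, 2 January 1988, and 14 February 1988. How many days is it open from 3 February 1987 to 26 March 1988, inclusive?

298

3 February 1987 is a Tuesday.
The range spans 418 days (inclusive of both endpoints).
418 = 7 × 59 + 5, so there are 59 full weeks plus 5 extra days.
Each full week contributes 5 weekdays (Mon–Fri): 59 × 5 = 295.
The 5 extra days are Tuesday, Wednesday, Thursday, Friday, Saturday — 4 of them qualify.
Total: 295 + 4 = 299.
Holidays: 17 July 1987 (Fri); 2 January 1988 (Sat); 14 February 1988 (Sun).
1 of the 3 holidays fall on weekdays; the rest are weekends and were already excluded.
Business days: 299 − 1 = 298.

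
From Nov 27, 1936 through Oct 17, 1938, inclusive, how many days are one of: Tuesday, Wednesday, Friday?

Nov 27, 1936 is a Friday.
That's 690 days from start to end, counting both.
690 = 7 × 98 + 4, so there are 98 full weeks plus 4 extra days.
Each full week contributes 3 days from the set (Tue, Wed, Fri): 98 × 3 = 294.
The 4 extra days are Fri, Sat, Sun, Mon — 1 of them qualifies.
Total: 294 + 1 = 295.

295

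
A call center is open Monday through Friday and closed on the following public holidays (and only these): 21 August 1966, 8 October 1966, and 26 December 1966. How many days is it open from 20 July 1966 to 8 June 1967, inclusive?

231

20 July 1966 is a Wednesday.
The range spans 324 days (inclusive of both endpoints).
324 = 7 × 46 + 2, so there are 46 full weeks plus 2 extra days.
Each full week contributes 5 weekdays (Mon–Fri): 46 × 5 = 230.
The 2 extra days are Wednesday, Thursday — 2 of them qualify.
Total: 230 + 2 = 232.
Holidays: 21 August 1966 (Sun); 8 October 1966 (Sat); 26 December 1966 (Mon).
1 of the 3 holidays fall on weekdays; the rest are weekends and were already excluded.
Business days: 232 − 1 = 231.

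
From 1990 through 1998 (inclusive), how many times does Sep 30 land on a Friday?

1

Day of week of September 30 in each year:
1990: Sun, 1991: Mon, 1992: Wed, 1993: Thu, 1994: Fri ✓, 1995: Sat, 1996: Mon, 1997: Tue, 1998: Wed
Fridays: 1994.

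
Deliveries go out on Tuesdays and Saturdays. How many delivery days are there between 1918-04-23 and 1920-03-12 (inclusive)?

197

1918-04-23 is a Tuesday.
From 1918-04-23 to 1920-03-12 is 690 days inclusive.
690 = 7 × 98 + 4, so there are 98 full weeks plus 4 extra days.
Each full week contributes 2 days from the set (Tue, Sat): 98 × 2 = 196.
The 4 extra days are Tuesday, Wednesday, Thursday, Friday — 1 of them qualifies.
Total: 196 + 1 = 197.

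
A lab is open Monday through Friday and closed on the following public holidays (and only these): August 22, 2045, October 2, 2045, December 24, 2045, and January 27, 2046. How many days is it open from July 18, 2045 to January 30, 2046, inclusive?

July 18, 2045 is a Tuesday.
From July 18, 2045 to January 30, 2046 is 197 days inclusive.
197 = 7 × 28 + 1, so there are 28 full weeks plus 1 extra day.
Each full week contributes 5 weekdays (Mon–Fri): 28 × 5 = 140.
The 1 extra day is Tuesday — 1 of them qualifies.
Total: 140 + 1 = 141.
Holidays: August 22, 2045 (Tue); October 2, 2045 (Mon); December 24, 2045 (Sun); January 27, 2046 (Sat).
2 of the 4 holidays fall on weekdays; the rest are weekends and were already excluded.
Business days: 141 − 2 = 139.

139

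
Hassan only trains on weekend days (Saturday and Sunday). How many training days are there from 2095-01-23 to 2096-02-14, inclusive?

111

2095-01-23 is a Sunday.
The range spans 388 days (inclusive of both endpoints).
388 = 7 × 55 + 3, so there are 55 full weeks plus 3 extra days.
Each full week contributes 2 weekend days (Sat, Sun): 55 × 2 = 110.
The 3 extra days are Sunday, Monday, Tuesday — 1 of them qualifies.
Total: 110 + 1 = 111.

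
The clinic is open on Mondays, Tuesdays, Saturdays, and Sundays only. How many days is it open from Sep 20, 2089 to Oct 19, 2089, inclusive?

17

Sep 20, 2089 is a Tuesday.
That's 30 days from start to end, counting both.
30 = 7 × 4 + 2, so there are 4 full weeks plus 2 extra days.
Each full week contributes 4 days from the set (Mon, Tue, Sat, Sun): 4 × 4 = 16.
The 2 extra days are Tuesday, Wednesday — 1 of them qualifies.
Total: 16 + 1 = 17.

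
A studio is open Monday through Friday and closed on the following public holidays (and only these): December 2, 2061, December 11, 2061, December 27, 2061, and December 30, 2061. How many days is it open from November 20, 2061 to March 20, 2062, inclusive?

83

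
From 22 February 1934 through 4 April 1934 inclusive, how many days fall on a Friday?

22 February 1934 is a Thursday.
From 22 February 1934 to 4 April 1934 is 42 days inclusive.
42 = 7 × 6, so the span is exactly 6 full weeks.
Each full week contributes one Friday: 6 so far.
Total: 6.

6 Fridays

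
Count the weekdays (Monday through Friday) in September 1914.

1914-09-01 is a Tuesday.
That's 30 days from start to end, counting both.
30 = 7 × 4 + 2, so there are 4 full weeks plus 2 extra days.
Each full week contributes 5 weekdays (Mon–Fri): 4 × 5 = 20.
The 2 extra days are Tue, Wed — 2 of them qualify.
Total: 20 + 2 = 22.

22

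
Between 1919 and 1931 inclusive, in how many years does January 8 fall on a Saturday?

Day of week of January 8 in each year:
1919: Wed, 1920: Thu, 1921: Sat ✓, 1922: Sun, 1923: Mon, 1924: Tue, 1925: Thu, 1926: Fri, 1927: Sat ✓, 1928: Sun, 1929: Tue, 1930: Wed, 1931: Thu
Saturdays: 1921, 1927.

2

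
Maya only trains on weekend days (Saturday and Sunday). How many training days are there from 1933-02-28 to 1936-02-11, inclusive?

308

1933-02-28 is a Tuesday.
That's 1079 days from start to end, counting both.
1079 = 7 × 154 + 1, so there are 154 full weeks plus 1 extra day.
Each full week contributes 2 weekend days (Sat, Sun): 154 × 2 = 308.
The 1 extra day is Tue — none qualify.
Total: 308 + 0 = 308.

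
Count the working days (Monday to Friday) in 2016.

Jan 1, 2016 is a Friday.
That's 366 days from start to end, counting both.
366 = 7 × 52 + 2, so there are 52 full weeks plus 2 extra days.
Each full week contributes 5 weekdays (Mon–Fri): 52 × 5 = 260.
The 2 extra days are Friday, Saturday — 1 of them qualifies.
Total: 260 + 1 = 261.

261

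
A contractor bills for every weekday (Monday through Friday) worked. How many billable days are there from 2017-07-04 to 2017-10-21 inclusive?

79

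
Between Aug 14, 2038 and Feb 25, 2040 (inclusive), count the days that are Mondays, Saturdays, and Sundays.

241

Aug 14, 2038 is a Saturday.
The range spans 561 days (inclusive of both endpoints).
561 = 7 × 80 + 1, so there are 80 full weeks plus 1 extra day.
Each full week contributes 3 days from the set (Mon, Sat, Sun): 80 × 3 = 240.
The 1 extra day is Sat — 1 of them qualifies.
Total: 240 + 1 = 241.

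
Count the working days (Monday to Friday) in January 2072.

21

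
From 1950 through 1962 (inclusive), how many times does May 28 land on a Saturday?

Day of week of May 28 in each year:
1950: Sun, 1951: Mon, 1952: Wed, 1953: Thu, 1954: Fri, 1955: Sat ✓, 1956: Mon, 1957: Tue, 1958: Wed, 1959: Thu, 1960: Sat ✓, 1961: Sun, 1962: Mon
Saturdays: 1955, 1960.

2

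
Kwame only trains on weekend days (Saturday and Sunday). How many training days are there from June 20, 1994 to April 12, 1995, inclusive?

June 20, 1994 is a Monday.
The range spans 297 days (inclusive of both endpoints).
297 = 7 × 42 + 3, so there are 42 full weeks plus 3 extra days.
Each full week contributes 2 weekend days (Sat, Sun): 42 × 2 = 84.
The 3 extra days are Monday, Tuesday, Wednesday — none qualify.
Total: 84 + 0 = 84.

84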